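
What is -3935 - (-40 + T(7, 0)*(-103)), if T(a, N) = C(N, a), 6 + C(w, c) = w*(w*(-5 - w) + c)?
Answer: -4513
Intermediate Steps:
C(w, c) = -6 + w*(c + w*(-5 - w)) (C(w, c) = -6 + w*(w*(-5 - w) + c) = -6 + w*(c + w*(-5 - w)))
T(a, N) = -6 - N³ - 5*N² + N*a (T(a, N) = -6 - N³ - 5*N² + a*N = -6 - N³ - 5*N² + N*a)
-3935 - (-40 + T(7, 0)*(-103)) = -3935 - (-40 + (-6 - 1*0³ - 5*0² + 0*7)*(-103)) = -3935 - (-40 + (-6 - 1*0 - 5*0 + 0)*(-103)) = -3935 - (-40 + (-6 + 0 + 0 + 0)*(-103)) = -3935 - (-40 - 6*(-103)) = -3935 - (-40 + 618) = -3935 - 1*578 = -3935 - 578 = -4513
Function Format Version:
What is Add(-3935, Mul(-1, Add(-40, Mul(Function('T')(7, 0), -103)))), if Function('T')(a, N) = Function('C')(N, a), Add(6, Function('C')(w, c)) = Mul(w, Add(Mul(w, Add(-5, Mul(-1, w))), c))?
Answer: -4513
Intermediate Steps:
Function('C')(w, c) = Add(-6, Mul(w, Add(c, Mul(w, Add(-5, Mul(-1, w)))))) (Function('C')(w, c) = Add(-6, Mul(w, Add(Mul(w, Add(-5, Mul(-1, w))), c))) = Add(-6, Mul(w, Add(c, Mul(w, Add(-5, Mul(-1, w)))))))
Function('T')(a, N) = Add(-6, Mul(-1, Pow(N, 3)), Mul(-5, Pow(N, 2)), Mul(N, a)) (Function('T')(a, N) = Add(-6, Mul(-1, Pow(N, 3)), Mul(-5, Pow(N, 2)), Mul(a, N)) = Add(-6, Mul(-1, Pow(N, 3)), Mul(-5, Pow(N, 2)), Mul(N, a)))
Add(-3935, Mul(-1, Add(-40, Mul(Function('T')(7, 0), -103)))) = Add(-3935, Mul(-1, Add(-40, Mul(Add(-6, Mul(-1, Pow(0, 3)), Mul(-5, Pow(0, 2)), Mul(0, 7)), -103)))) = Add(-3935, Mul(-1, Add(-40, Mul(Add(-6, Mul(-1, 0), Mul(-5, 0), 0), -103)))) = Add(-3935, Mul(-1, Add(-40, Mul(Add(-6, 0, 0, 0), -103)))) = Add(-3935, Mul(-1, Add(-40, Mul(-6, -103)))) = Add(-3935, Mul(-1, Add(-40, 618))) = Add(-3935, Mul(-1, 578)) = Add(-3935, -578) = -4513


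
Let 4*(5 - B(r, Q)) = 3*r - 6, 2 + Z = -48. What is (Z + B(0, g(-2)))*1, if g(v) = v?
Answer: -87/2 ≈ -43.500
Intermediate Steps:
Z = -50 (Z = -2 - 48 = -50)
B(r, Q) = 13/2 - 3*r/4 (B(r, Q) = 5 - (3*r - 6)/4 = 5 - (-6 + 3*r)/4 = 5 + (3/2 - 3*r/4) = 13/2 - 3*r/4)
(Z + B(0, g(-2)))*1 = (-50 + (13/2 - 3/4*0))*1 = (-50 + (13/2 + 0))*1 = (-50 + 13/2)*1 = -87/2*1 = -87/2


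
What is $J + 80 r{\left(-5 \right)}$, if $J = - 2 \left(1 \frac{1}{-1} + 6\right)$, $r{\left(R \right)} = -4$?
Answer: $-330$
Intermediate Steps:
$J = -10$ ($J = - 2 \left(1 \left(-1\right) + 6\right) = - 2 \left(-1 + 6\right) = \left(-2\right) 5 = -10$)
$J + 80 r{\left(-5 \right)} = -10 + 80 \left(-4\right) = -10 - 320 = -330$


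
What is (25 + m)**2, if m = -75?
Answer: 2500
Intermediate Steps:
(25 + m)**2 = (25 - 75)**2 = (-50)**2 = 2500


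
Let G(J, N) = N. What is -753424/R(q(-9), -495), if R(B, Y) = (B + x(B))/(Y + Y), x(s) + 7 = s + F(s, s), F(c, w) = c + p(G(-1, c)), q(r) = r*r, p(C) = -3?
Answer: 745889760/233 ≈ 3.2012e+6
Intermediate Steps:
q(r) = r²
F(c, w) = -3 + c (F(c, w) = c - 3 = -3 + c)
x(s) = -10 + 2*s (x(s) = -7 + (s + (-3 + s)) = -7 + (-3 + 2*s) = -10 + 2*s)
R(B, Y) = (-10 + 3*B)/(2*Y) (R(B, Y) = (B + (-10 + 2*B))/(Y + Y) = (-10 + 3*B)/((2*Y)) = (-10 + 3*B)*(1/(2*Y)) = (-10 + 3*B)/(2*Y))
-753424/R(q(-9), -495) = -753424*(-990/(-10 + 3*(-9)²)) = -753424*(-990/(-10 + 3*81)) = -753424*(-990/(-10 + 243)) = -753424/((½)*(-1/495)*233) = -753424/(-233/990) = -753424*(-990/233) = 745889760/233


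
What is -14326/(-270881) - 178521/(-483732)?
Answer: 1417638247/3359841228 ≈ 0.42194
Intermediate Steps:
-14326/(-270881) - 178521/(-483732) = -14326*(-1/270881) - 178521*(-1/483732) = 1102/20837 + 59507/161244 = 1417638247/3359841228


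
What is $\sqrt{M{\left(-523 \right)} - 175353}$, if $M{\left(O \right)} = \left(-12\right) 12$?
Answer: $i \sqrt{175497} \approx 418.92 i$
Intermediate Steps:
$M{\left(O \right)} = -144$
$\sqrt{M{\left(-523 \right)} - 175353} = \sqrt{-144 - 175353} = \sqrt{-175497} = i \sqrt{175497}$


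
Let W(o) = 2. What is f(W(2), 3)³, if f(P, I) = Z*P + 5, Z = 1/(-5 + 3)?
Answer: 64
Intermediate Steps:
Z = -½ (Z = 1/(-2) = -½ ≈ -0.50000)
f(P, I) = 5 - P/2 (f(P, I) = -P/2 + 5 = 5 - P/2)
f(W(2), 3)³ = (5 - ½*2)³ = (5 - 1)³ = 4³ = 64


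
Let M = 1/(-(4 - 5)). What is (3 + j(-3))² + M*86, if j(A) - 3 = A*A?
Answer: 311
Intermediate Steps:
j(A) = 3 + A² (j(A) = 3 + A*A = 3 + A²)
M = 1 (M = 1/(-1*(-1)) = 1/1 = 1)
(3 + j(-3))² + M*86 = (3 + (3 + (-3)²))² + 1*86 = (3 + (3 + 9))² + 86 = (3 + 12)² + 86 = 15² + 86 = 225 + 86 = 311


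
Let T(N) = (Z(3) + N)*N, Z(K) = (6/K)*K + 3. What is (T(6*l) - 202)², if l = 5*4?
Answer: 233417284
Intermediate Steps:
l = 20
Z(K) = 9 (Z(K) = 6 + 3 = 9)
T(N) = N*(9 + N) (T(N) = (9 + N)*N = N*(9 + N))
(T(6*l) - 202)² = ((6*20)*(9 + 6*20) - 202)² = (120*(9 + 120) - 202)² = (120*129 - 202)² = (15480 - 202)² = 15278² = 233417284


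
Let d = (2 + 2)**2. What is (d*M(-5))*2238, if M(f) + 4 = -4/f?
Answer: -572928/5 ≈ -1.1459e+5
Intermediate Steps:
M(f) = -4 - 4/f
d = 16 (d = 4**2 = 16)
(d*M(-5))*2238 = (16*(-4 - 4/(-5)))*2238 = (16*(-4 - 4*(-1/5)))*2238 = (16*(-4 + 4/5))*2238 = (16*(-16/5))*2238 = -256/5*2238 = -572928/5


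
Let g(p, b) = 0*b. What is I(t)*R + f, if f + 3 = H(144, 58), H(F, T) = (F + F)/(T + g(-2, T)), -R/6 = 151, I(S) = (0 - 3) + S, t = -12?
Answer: 394167/29 ≈ 13592.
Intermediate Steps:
g(p, b) = 0
I(S) = -3 + S
R = -906 (R = -6*151 = -906)
H(F, T) = 2*F/T (H(F, T) = (F + F)/(T + 0) = (2*F)/T = 2*F/T)
f = 57/29 (f = -3 + 2*144/58 = -3 + 2*144*(1/58) = -3 + 144/29 = 57/29 ≈ 1.9655)
I(t)*R + f = (-3 - 12)*(-906) + 57/29 = -15*(-906) + 57/29 = 13590 + 57/29 = 394167/29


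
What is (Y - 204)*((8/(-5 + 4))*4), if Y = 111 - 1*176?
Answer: 8608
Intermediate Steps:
Y = -65 (Y = 111 - 176 = -65)
(Y - 204)*((8/(-5 + 4))*4) = (-65 - 204)*((8/(-5 + 4))*4) = -269*8/(-1)*4 = -269*(-1*8)*4 = -(-2152)*4 = -269*(-32) = 8608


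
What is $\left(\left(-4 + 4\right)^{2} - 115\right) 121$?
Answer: $-13915$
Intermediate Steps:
$\left(\left(-4 + 4\right)^{2} - 115\right) 121 = \left(0^{2} - 115\right) 121 = \left(0 - 115\right) 121 = \left(-115\right) 121 = -13915$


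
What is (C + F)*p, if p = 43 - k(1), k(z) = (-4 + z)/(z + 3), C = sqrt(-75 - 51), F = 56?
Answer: 2450 + 525*I*sqrt(14)/4 ≈ 2450.0 + 491.09*I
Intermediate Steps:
C = 3*I*sqrt(14) (C = sqrt(-126) = 3*I*sqrt(14) ≈ 11.225*I)
k(z) = (-4 + z)/(3 + z)
p = 175/4 (p = 43 - (-4 + 1)/(3 + 1) = 43 - (-3)/4 = 43 - 1*(-3/4) = 43 + 3/4 = 175/4 ≈ 43.750)
(C + F)*p = (3*I*sqrt(14) + 56)*(175/4) = (56 + 3*I*sqrt(14))*(175/4) = 2450 + 525*I*sqrt(14)/4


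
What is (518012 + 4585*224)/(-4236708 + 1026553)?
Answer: -1545052/3210155 ≈ -0.48130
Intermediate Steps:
(518012 + 4585*224)/(-4236708 + 1026553) = (518012 + 1027040)/(-3210155) = 1545052*(-1/3210155) = -1545052/3210155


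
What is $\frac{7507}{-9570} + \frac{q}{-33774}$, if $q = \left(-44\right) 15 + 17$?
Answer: $- \frac{20615659}{26934765} \approx -0.76539$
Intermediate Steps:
$q = -643$ ($q = -660 + 17 = -643$)
$\frac{7507}{-9570} + \frac{q}{-33774} = \frac{7507}{-9570} - \frac{643}{-33774} = 7507 \left(- \frac{1}{9570}\right) - - \frac{643}{33774} = - \frac{7507}{9570} + \frac{643}{33774} = - \frac{20615659}{26934765}$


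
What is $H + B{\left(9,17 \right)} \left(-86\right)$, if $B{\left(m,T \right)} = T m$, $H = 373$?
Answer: $-12785$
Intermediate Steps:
$H + B{\left(9,17 \right)} \left(-86\right) = 373 + 17 \cdot 9 \left(-86\right) = 373 + 153 \left(-86\right) = 373 - 13158 = -12785$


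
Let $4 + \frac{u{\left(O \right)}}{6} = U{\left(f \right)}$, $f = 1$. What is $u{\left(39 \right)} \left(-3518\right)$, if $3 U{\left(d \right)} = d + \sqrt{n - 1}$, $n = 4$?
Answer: $77396 - 7036 \sqrt{3} \approx 65209.0$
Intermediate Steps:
$U{\left(d \right)} = \frac{d}{3} + \frac{\sqrt{3}}{3}$ ($U{\left(d \right)} = \frac{d + \sqrt{4 - 1}}{3} = \frac{d + \sqrt{3}}{3} = \frac{d}{3} + \frac{\sqrt{3}}{3}$)
$u{\left(O \right)} = -22 + 2 \sqrt{3}$ ($u{\left(O \right)} = -24 + 6 \left(\frac{1}{3} \cdot 1 + \frac{\sqrt{3}}{3}\right) = -24 + 6 \left(\frac{1}{3} + \frac{\sqrt{3}}{3}\right) = -24 + \left(2 + 2 \sqrt{3}\right) = -22 + 2 \sqrt{3}$)
$u{\left(39 \right)} \left(-3518\right) = \left(-22 + 2 \sqrt{3}\right) \left(-3518\right) = 77396 - 7036 \sqrt{3}$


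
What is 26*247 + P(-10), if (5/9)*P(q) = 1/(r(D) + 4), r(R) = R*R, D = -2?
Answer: 256889/40 ≈ 6422.2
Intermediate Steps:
r(R) = R²
P(q) = 9/40 (P(q) = 9/(5*((-2)² + 4)) = 9/(5*(4 + 4)) = (9/5)/8 = (9/5)*(⅛) = 9/40)
26*247 + P(-10) = 26*247 + 9/40 = 6422 + 9/40 = 256889/40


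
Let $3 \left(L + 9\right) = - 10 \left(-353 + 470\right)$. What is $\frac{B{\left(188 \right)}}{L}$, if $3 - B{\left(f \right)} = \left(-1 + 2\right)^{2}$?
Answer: $- \frac{2}{399} \approx -0.0050125$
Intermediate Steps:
$B{\left(f \right)} = 2$ ($B{\left(f \right)} = 3 - \left(-1 + 2\right)^{2} = 3 - 1^{2} = 3 - 1 = 2$)
$L = -399$ ($L = -9 + \frac{\left(-10\right) \left(-353 + 470\right)}{3} = -9 + \frac{\left(-10\right) 117}{3} = -9 + \frac{1}{3} \left(-1170\right) = -9 - 390 = -399$)
$\frac{B{\left(188 \right)}}{L} = \frac{2}{-399} = 2 \left(- \frac{1}{399}\right) = - \frac{2}{399}$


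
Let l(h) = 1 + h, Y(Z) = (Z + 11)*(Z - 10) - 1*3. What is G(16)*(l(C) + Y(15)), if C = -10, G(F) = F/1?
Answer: 1888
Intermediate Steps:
G(F) = F (G(F) = F*1 = F)
Y(Z) = -3 + (-10 + Z)*(11 + Z) (Y(Z) = (11 + Z)*(-10 + Z) - 3 = (-10 + Z)*(11 + Z) - 3 = -3 + (-10 + Z)*(11 + Z))
G(16)*(l(C) + Y(15)) = 16*((1 - 10) + (-113 + 15 + 15²)) = 16*(-9 + (-113 + 15 + 225)) = 16*(-9 + 127) = 16*118 = 1888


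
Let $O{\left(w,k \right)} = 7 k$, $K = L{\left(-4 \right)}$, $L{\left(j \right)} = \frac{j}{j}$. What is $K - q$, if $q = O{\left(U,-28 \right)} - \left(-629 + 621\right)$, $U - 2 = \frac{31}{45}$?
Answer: $189$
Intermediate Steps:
$L{\left(j \right)} = 1$
$K = 1$
$U = \frac{121}{45}$ ($U = 2 + \frac{31}{45} = \frac{121}{45} \approx 2.6889$)
$q = -188$ ($q = 7 \left(-28\right) - \left(-629 + 621\right) = -196 - -8 = -196 + 8 = -188$)
$K - q = 1 - -188 = 1 + 188 = 189$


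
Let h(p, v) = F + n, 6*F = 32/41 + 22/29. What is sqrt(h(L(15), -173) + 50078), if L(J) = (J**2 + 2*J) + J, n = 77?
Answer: 10*sqrt(709055394)/1189 ≈ 223.95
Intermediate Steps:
F = 305/1189 (F = (32/41 + 22/29)/6 = (1/6)*(1830/1189) = 305/1189 ≈ 0.25652)
L(J) = J**2 + 3*J
h(p, v) = 91858/1189 (h(p, v) = 305/1189 + 77 = 91858/1189)
sqrt(h(L(15), -173) + 50078) = sqrt(91858/1189 + 50078) = sqrt(59634600/1189) = 10*sqrt(709055394)/1189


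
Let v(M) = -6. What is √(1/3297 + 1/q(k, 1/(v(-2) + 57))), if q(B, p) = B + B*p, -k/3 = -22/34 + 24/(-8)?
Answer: √2540608662774/5314764 ≈ 0.29991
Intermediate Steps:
k = 186/17 (k = -3*(-22/34 + 24/(-8)) = -3*(-22*1/34 + 24*(-⅛)) = -3*(-11/17 - 3) = -3*(-62/17) = 186/17 ≈ 10.941)
√(1/3297 + 1/q(k, 1/(v(-2) + 57))) = √(1/3297 + 1/(186*(1 + 1/(-6 + 57))/17)) = √(1/3297 + 1/(186*(1 + 1/51)/17)) = √(1/3297 + 1/((186/17)*(52/51))) = √(1/3297 + 1/(3224/289)) = √(1/3297 + 289/3224) = √(956057/10629528) = √2540608662774/5314764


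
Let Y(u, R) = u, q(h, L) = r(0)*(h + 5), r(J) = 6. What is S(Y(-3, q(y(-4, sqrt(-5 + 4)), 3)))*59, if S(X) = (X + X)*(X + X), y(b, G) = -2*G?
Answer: 2124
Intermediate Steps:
q(h, L) = 30 + 6*h (q(h, L) = 6*(h + 5) = 6*(5 + h) = 30 + 6*h)
S(X) = 4*X**2 (S(X) = (2*X)*(2*X) = 4*X**2)
S(Y(-3, q(y(-4, sqrt(-5 + 4)), 3)))*59 = (4*(-3)**2)*59 = (4*9)*59 = 36*59 = 2124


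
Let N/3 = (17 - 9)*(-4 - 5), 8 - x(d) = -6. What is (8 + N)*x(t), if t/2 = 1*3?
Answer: -2912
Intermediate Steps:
t = 6 (t = 2*(1*3) = 2*3 = 6)
x(d) = 14 (x(d) = 8 - 1*(-6) = 8 + 6 = 14)
N = -216 (N = 3*((17 - 9)*(-4 - 5)) = 3*(8*(-9)) = 3*(-72) = -216)
(8 + N)*x(t) = (8 - 216)*14 = -208*14 = -2912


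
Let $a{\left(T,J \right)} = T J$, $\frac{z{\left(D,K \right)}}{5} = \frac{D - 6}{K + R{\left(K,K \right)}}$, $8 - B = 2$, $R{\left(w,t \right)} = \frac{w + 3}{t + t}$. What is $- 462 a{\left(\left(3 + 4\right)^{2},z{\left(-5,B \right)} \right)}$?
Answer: $\frac{1660120}{9} \approx 1.8446 \cdot 10^{5}$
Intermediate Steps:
$R{\left(w,t \right)} = \frac{3 + w}{2 t}$
$B = 6$ ($B = 8 - 2 = 6$)
$z{\left(D,K \right)} = \frac{5 \left(-6 + D\right)}{K + \frac{3 + K}{2 K}}$ ($z{\left(D,K \right)} = 5 \frac{D - 6}{K + \frac{3 + K}{2 K}} = 5 \frac{-6 + D}{K + \frac{3 + K}{2 K}} = \frac{5 \left(-6 + D\right)}{K + \frac{3 + K}{2 K}}$)
$a{\left(T,J \right)} = J T$
$- 462 a{\left(\left(3 + 4\right)^{2},z{\left(-5,B \right)} \right)} = - 462 \cdot 10 \cdot 6 \frac{1}{3 + 6 + 2 \cdot 6^{2}} \left(-6 - 5\right) \left(3 + 4\right)^{2} = - 462 \cdot 10 \cdot 6 \frac{1}{3 + 6 + 2 \cdot 36} \left(-11\right) 7^{2} = - 462 \cdot 10 \cdot 6 \frac{1}{3 + 6 + 72} \left(-11\right) 49 = - 462 \cdot 10 \cdot 6 \cdot \frac{1}{81} \left(-11\right) 49 = - 462 \left(\left(- \frac{220}{27}\right) 49\right) = \left(-462\right) \left(- \frac{10780}{27}\right) = \frac{1660120}{9}$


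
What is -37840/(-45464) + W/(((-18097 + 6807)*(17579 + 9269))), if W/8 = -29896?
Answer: 22423250521/26915568865 ≈ 0.83310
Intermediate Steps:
W = -239168 (W = 8*(-29896) = -239168)
-37840/(-45464) + W/(((-18097 + 6807)*(17579 + 9269))) = -37840/(-45464) - 239168*1/((-18097 + 6807)*(17579 + 9269)) = -37840*(-1/45464) - 239168/((-11290*26848)) = 4730/5683 - 239168/(-303113920) = 4730/5683 - 239168*(-1/303113920) = 4730/5683 + 3737/4736155 = 22423250521/26915568865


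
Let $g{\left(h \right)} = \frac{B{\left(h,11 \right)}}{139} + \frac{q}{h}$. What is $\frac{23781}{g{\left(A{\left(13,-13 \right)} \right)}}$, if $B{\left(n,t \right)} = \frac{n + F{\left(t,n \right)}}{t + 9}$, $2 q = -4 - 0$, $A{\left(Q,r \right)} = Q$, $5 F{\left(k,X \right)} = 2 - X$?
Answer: $- \frac{2148613350}{13549} \approx -1.5858 \cdot 10^{5}$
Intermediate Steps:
$F{\left(k,X \right)} = \frac{2}{5} - \frac{X}{5}$ ($F{\left(k,X \right)} = \frac{2 - X}{5} = \frac{2}{5} - \frac{X}{5}$)
$q = -2$ ($q = \frac{-4 - 0}{2} = \frac{-4 + 0}{2} = \frac{1}{2} \left(-4\right) = -2$)
$B{\left(n,t \right)} = \frac{\frac{2}{5} + \frac{4 n}{5}}{9 + t}$ ($B{\left(n,t \right)} = \frac{n - \left(- \frac{2}{5} + \frac{n}{5}\right)}{t + 9} = \frac{\frac{2}{5} + \frac{4 n}{5}}{9 + t}$)
$g{\left(h \right)} = \frac{1}{6950} - \frac{2}{h} + \frac{h}{3475}$ ($g{\left(h \right)} = \frac{\frac{2}{5} \frac{1}{9 + 11} \left(1 + 2 h\right)}{139} - \frac{2}{h} = \frac{2 \left(1 + 2 h\right)}{5 \cdot 20} \cdot \frac{1}{139} - \frac{2}{h} = \frac{2}{5} \cdot \frac{1}{20} \left(1 + 2 h\right) \frac{1}{139} - \frac{2}{h} = \left(\frac{1}{50} + \frac{h}{25}\right) \frac{1}{139} - \frac{2}{h} = \left(\frac{1}{6950} + \frac{h}{3475}\right) - \frac{2}{h} = \frac{1}{6950} - \frac{2}{h} + \frac{h}{3475}$)
$\frac{23781}{g{\left(A{\left(13,-13 \right)} \right)}} = \frac{23781}{\frac{1}{6950} - \frac{2}{13} + \frac{1}{3475} \cdot 13} = \frac{23781}{\frac{1}{6950} - \frac{2}{13} + \frac{13}{3475}} = \frac{23781}{- \frac{13549}{90350}} = 23781 \left(- \frac{90350}{13549}\right) = - \frac{2148613350}{13549}$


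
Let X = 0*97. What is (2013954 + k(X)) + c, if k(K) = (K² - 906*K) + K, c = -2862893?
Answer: -848939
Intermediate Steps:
X = 0
k(K) = K² - 905*K
(2013954 + k(X)) + c = (2013954 + 0*(-905 + 0)) - 2862893 = (2013954 + 0*(-905)) - 2862893 = (2013954 + 0) - 2862893 = 2013954 - 2862893 = -848939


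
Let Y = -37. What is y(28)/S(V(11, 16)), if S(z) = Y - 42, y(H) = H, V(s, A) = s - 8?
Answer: -28/79 ≈ -0.35443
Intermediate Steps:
V(s, A) = -8 + s
S(z) = -79 (S(z) = -37 - 42 = -79)
y(28)/S(V(11, 16)) = 28/(-79) = 28*(-1/79) = -28/79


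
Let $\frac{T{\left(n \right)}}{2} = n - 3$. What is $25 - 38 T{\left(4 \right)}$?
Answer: $-51$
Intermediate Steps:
$T{\left(n \right)} = -6 + 2 n$ ($T{\left(n \right)} = 2 \left(n - 3\right) = 2 \left(-3 + n\right) = -6 + 2 n$)
$25 - 38 T{\left(4 \right)} = 25 - 38 \left(-6 + 2 \cdot 4\right) = 25 - 38 \left(-6 + 8\right) = 25 - 76 = -51$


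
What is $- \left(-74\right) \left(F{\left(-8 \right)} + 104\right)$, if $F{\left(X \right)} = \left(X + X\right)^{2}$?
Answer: $26640$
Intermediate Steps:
$F{\left(X \right)} = 4 X^{2}$ ($F{\left(X \right)} = \left(2 X\right)^{2} = 4 X^{2}$)
$- \left(-74\right) \left(F{\left(-8 \right)} + 104\right) = - \left(-74\right) \left(4 \left(-8\right)^{2} + 104\right) = - \left(-74\right) \left(4 \cdot 64 + 104\right) = - \left(-74\right) \left(256 + 104\right) = - \left(-74\right) 360 = \left(-1\right) \left(-26640\right) = 26640$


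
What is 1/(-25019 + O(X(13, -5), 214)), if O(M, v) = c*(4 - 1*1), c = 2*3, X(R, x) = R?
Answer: -1/25001 ≈ -3.9998e-5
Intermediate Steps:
c = 6
O(M, v) = 18 (O(M, v) = 6*(4 - 1*1) = 6*(4 - 1) = 6*3 = 18)
1/(-25019 + O(X(13, -5), 214)) = 1/(-25019 + 18) = 1/(-25001) = -1/25001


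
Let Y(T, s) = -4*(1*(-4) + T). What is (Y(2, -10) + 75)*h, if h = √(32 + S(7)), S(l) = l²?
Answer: 747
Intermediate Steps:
Y(T, s) = 16 - 4*T (Y(T, s) = -4*(-4 + T) = 16 - 4*T)
h = 9 (h = √(32 + 7²) = √(32 + 49) = √81 = 9)
(Y(2, -10) + 75)*h = ((16 - 4*2) + 75)*9 = ((16 - 8) + 75)*9 = (8 + 75)*9 = 83*9 = 747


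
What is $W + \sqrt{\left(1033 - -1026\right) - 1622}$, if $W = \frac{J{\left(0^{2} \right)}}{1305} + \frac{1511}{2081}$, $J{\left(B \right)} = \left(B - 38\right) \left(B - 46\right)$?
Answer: $\frac{5609443}{2715705} + \sqrt{437} \approx 22.97$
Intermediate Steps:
$J{\left(B \right)} = \left(-46 + B\right) \left(-38 + B\right)$ ($J{\left(B \right)} = \left(-38 + B\right) \left(-46 + B\right) = \left(-46 + B\right) \left(-38 + B\right)$)
$W = \frac{5609443}{2715705}$ ($W = \frac{1748 + \left(0^{2}\right)^{2} - 84 \cdot 0^{2}}{1305} + \frac{1511}{2081} = \left(1748 + 0^{2} - 0\right) \frac{1}{1305} + 1511 \cdot \frac{1}{2081} = \left(1748 + 0 + 0\right) \frac{1}{1305} + \frac{1511}{2081} = 1748 \cdot \frac{1}{1305} + \frac{1511}{2081} = \frac{1748}{1305} + \frac{1511}{2081} = \frac{5609443}{2715705} \approx 2.0656$)
$W + \sqrt{\left(1033 - -1026\right) - 1622} = \frac{5609443}{2715705} + \sqrt{\left(1033 - -1026\right) - 1622} = \frac{5609443}{2715705} + \sqrt{\left(1033 + 1026\right) - 1622} = \frac{5609443}{2715705} + \sqrt{2059 - 1622} = \frac{5609443}{2715705} + \sqrt{437}$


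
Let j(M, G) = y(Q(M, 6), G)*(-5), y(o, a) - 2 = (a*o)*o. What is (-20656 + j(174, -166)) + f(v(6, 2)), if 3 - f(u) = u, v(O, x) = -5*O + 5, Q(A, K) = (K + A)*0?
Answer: -20638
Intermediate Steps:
Q(A, K) = 0 (Q(A, K) = (A + K)*0 = 0)
y(o, a) = 2 + a*o² (y(o, a) = 2 + (a*o)*o = 2 + a*o²)
j(M, G) = -10 (j(M, G) = (2 + G*0²)*(-5) = (2 + G*0)*(-5) = (2 + 0)*(-5) = 2*(-5) = -10)
v(O, x) = 5 - 5*O
f(u) = 3 - u
(-20656 + j(174, -166)) + f(v(6, 2)) = (-20656 - 10) + (3 - (5 - 5*6)) = -20666 + (3 - (5 - 30)) = -20666 + (3 - 1*(-25)) = -20666 + (3 + 25) = -20666 + 28 = -20638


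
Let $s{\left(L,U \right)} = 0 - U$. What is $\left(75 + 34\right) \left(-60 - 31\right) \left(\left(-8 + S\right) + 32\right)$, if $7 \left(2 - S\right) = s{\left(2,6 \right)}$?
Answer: $-266396$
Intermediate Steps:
$s{\left(L,U \right)} = - U$
$S = \frac{20}{7}$ ($S = 2 - \frac{\left(-1\right) 6}{7} = 2 - - \frac{6}{7} = 2 + \frac{6}{7} = \frac{20}{7} \approx 2.8571$)
$\left(75 + 34\right) \left(-60 - 31\right) \left(\left(-8 + S\right) + 32\right) = \left(75 + 34\right) \left(-60 - 31\right) \left(\left(-8 + \frac{20}{7}\right) + 32\right) = 109 \left(-91\right) \left(- \frac{36}{7} + 32\right) = \left(-9919\right) \frac{188}{7} = -266396$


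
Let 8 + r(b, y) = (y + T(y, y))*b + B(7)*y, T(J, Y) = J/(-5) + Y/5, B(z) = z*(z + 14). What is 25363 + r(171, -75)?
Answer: 1505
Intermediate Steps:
B(z) = z*(14 + z)
T(J, Y) = -J/5 + Y/5 (T(J, Y) = J*(-⅕) + Y*(⅕) = -J/5 + Y/5)
r(b, y) = -8 + 147*y + b*y (r(b, y) = -8 + ((y + (-y/5 + y/5))*b + (7*(14 + 7))*y) = -8 + ((y + 0)*b + (7*21)*y) = -8 + (y*b + 147*y) = -8 + (b*y + 147*y) = -8 + (147*y + b*y) = -8 + 147*y + b*y)
25363 + r(171, -75) = 25363 + (-8 + 147*(-75) + 171*(-75)) = 25363 + (-8 - 11025 - 12825) = 25363 - 23858 = 1505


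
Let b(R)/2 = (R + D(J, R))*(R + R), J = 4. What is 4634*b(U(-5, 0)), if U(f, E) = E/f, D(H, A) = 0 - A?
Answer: 0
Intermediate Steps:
D(H, A) = -A
b(R) = 0 (b(R) = 2*((R - R)*(R + R)) = 2*(0*(2*R)) = 2*0 = 0)
4634*b(U(-5, 0)) = 4634*0 = 0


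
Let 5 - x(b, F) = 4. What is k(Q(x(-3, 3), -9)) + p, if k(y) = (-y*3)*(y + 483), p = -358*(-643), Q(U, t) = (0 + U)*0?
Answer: 230194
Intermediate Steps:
x(b, F) = 1 (x(b, F) = 5 - 1*4 = 5 - 4 = 1)
Q(U, t) = 0 (Q(U, t) = U*0 = 0)
p = 230194
k(y) = -3*y*(483 + y) (k(y) = (-3*y)*(483 + y) = -3*y*(483 + y))
k(Q(x(-3, 3), -9)) + p = -3*0*(483 + 0) + 230194 = -3*0*483 + 230194 = 0 + 230194 = 230194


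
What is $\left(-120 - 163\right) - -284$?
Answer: $1$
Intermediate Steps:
$\left(-120 - 163\right) - -284 = \left(-120 - 163\right) + 284 = -283 + 284 = 1$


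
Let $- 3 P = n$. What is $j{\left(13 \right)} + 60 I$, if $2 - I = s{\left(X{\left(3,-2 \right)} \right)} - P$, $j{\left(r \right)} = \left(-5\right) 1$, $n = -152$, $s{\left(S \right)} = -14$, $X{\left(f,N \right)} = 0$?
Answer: $3995$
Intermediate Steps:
$P = \frac{152}{3}$ ($P = \left(- \frac{1}{3}\right) \left(-152\right) = \frac{152}{3} \approx 50.667$)
$j{\left(r \right)} = -5$
$I = \frac{200}{3}$ ($I = 2 - \left(-14 - \frac{152}{3}\right) = 2 - - \frac{194}{3} = 2 + \frac{194}{3} = \frac{200}{3} \approx 66.667$)
$j{\left(13 \right)} + 60 I = -5 + 60 \cdot \frac{200}{3} = -5 + 4000 = 3995$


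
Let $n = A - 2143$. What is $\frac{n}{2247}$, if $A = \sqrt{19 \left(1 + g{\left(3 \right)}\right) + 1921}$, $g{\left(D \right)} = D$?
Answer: $- \frac{2143}{2247} + \frac{\sqrt{1997}}{2247} \approx -0.93383$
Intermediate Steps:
$A = \sqrt{1997}$ ($A = \sqrt{19 \left(1 + 3\right) + 1921} = \sqrt{19 \cdot 4 + 1921} = \sqrt{76 + 1921} = \sqrt{1997} \approx 44.688$)
$n = -2143 + \sqrt{1997}$ ($n = \sqrt{1997} - 2143 = -2143 + \sqrt{1997} \approx -2098.3$)
$\frac{n}{2247} = \frac{-2143 + \sqrt{1997}}{2247} = \left(-2143 + \sqrt{1997}\right) \frac{1}{2247} = - \frac{2143}{2247} + \frac{\sqrt{1997}}{2247}$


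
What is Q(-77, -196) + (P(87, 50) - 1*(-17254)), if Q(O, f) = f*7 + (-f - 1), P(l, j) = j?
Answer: 16127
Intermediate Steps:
Q(O, f) = -1 + 6*f (Q(O, f) = 7*f + (-1 - f) = -1 + 6*f)
Q(-77, -196) + (P(87, 50) - 1*(-17254)) = (-1 + 6*(-196)) + (50 - 1*(-17254)) = (-1 - 1176) + (50 + 17254) = -1177 + 17304 = 16127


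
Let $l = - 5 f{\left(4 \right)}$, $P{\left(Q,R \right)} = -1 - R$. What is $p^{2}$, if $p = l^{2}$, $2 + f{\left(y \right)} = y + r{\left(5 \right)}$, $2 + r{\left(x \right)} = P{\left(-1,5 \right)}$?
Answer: $810000$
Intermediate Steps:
$r{\left(x \right)} = -8$ ($r{\left(x \right)} = -2 - 6 = -8$)
$f{\left(y \right)} = -10 + y$ ($f{\left(y \right)} = -2 + \left(y - 8\right) = -2 + \left(-8 + y\right) = -10 + y$)
$l = 30$ ($l = - 5 \left(-10 + 4\right) = \left(-5\right) \left(-6\right) = 30$)
$p = 900$ ($p = 30^{2} = 900$)
$p^{2} = 900^{2} = 810000$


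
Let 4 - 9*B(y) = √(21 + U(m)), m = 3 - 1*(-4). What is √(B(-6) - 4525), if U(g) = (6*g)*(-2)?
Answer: √(-40721 - 3*I*√7)/3 ≈ 0.0065556 - 67.265*I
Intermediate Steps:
m = 7 (m = 3 + 4 = 7)
U(g) = -12*g
B(y) = 4/9 - I*√7/3 (B(y) = 4/9 - √(21 - 12*7)/9 = 4/9 - √(21 - 84)/9 = 4/9 - I*√7/3)
√(B(-6) - 4525) = √((4/9 - I*√7/3) - 4525) = √(-40721/9 - I*√7/3)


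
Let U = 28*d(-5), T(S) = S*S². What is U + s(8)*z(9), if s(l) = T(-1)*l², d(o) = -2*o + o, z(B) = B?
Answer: -436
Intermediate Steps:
T(S) = S³
d(o) = -o
s(l) = -l² (s(l) = (-1)³*l² = -l²)
U = 140 (U = 28*(-1*(-5)) = 28*5 = 140)
U + s(8)*z(9) = 140 - 1*8²*9 = 140 - 1*64*9 = 140 - 64*9 = 140 - 576 = -436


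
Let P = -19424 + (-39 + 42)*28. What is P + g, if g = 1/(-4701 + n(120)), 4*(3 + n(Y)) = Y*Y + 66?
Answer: -42064502/2175 ≈ -19340.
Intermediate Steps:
n(Y) = 27/2 + Y²/4 (n(Y) = -3 + (Y*Y + 66)/4 = -3 + (Y² + 66)/4 = -3 + (66 + Y²)/4 = -3 + (33/2 + Y²/4) = 27/2 + Y²/4)
g = -2/2175 (g = 1/(-4701 + (27/2 + (¼)*120²)) = 1/(-4701 + (27/2 + (¼)*14400)) = 1/(-4701 + (27/2 + 3600)) = 1/(-4701 + 7227/2) = 1/(-2175/2) = -2/2175 ≈ -0.00091954)
P = -19340 (P = -19424 + 3*28 = -19424 + 84 = -19340)
P + g = -19340 - 2/2175 = -42064502/2175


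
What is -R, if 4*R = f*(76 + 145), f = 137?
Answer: -30277/4 ≈ -7569.3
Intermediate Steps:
R = 30277/4 (R = (137*(76 + 145))/4 = (137*221)/4 = (¼)*30277 = 30277/4 ≈ 7569.3)
-R = -1*30277/4 = -30277/4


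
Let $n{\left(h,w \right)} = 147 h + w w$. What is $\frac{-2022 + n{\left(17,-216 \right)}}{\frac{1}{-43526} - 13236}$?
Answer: $- \frac{2051510958}{576110137} \approx -3.561$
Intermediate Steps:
$n{\left(h,w \right)} = w^{2} + 147 h$ ($n{\left(h,w \right)} = 147 h + w^{2} = w^{2} + 147 h$)
$\frac{-2022 + n{\left(17,-216 \right)}}{\frac{1}{-43526} - 13236} = \frac{-2022 + \left(\left(-216\right)^{2} + 147 \cdot 17\right)}{\frac{1}{-43526} - 13236} = \frac{-2022 + \left(46656 + 2499\right)}{- \frac{1}{43526} - 13236} = \frac{-2022 + 49155}{- \frac{576110137}{43526}} = 47133 \left(- \frac{43526}{576110137}\right) = - \frac{2051510958}{576110137}$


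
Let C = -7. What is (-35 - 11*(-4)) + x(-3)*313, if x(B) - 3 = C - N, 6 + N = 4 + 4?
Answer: -1869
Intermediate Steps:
N = 2 (N = -6 + (4 + 4) = -6 + 8 = 2)
x(B) = -6 (x(B) = 3 + (-7 - 1*2) = 3 + (-7 - 2) = 3 - 9 = -6)
(-35 - 11*(-4)) + x(-3)*313 = (-35 - 11*(-4)) - 6*313 = (-35 - 1*(-44)) - 1878 = (-35 + 44) - 1878 = 9 - 1878 = -1869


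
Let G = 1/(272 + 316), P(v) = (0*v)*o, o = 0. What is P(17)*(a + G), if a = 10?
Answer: 0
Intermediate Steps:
P(v) = 0 (P(v) = (0*v)*0 = 0*0 = 0)
G = 1/588 ≈ 0.0017007
P(17)*(a + G) = 0*(10 + 1/588) = 0*(5881/588) = 0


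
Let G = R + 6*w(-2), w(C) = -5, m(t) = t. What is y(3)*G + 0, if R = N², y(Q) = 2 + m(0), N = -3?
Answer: -42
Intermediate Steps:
y(Q) = 2 (y(Q) = 2 + 0 = 2)
R = 9 (R = (-3)² = 9)
G = -21 (G = 9 + 6*(-5) = 9 - 30 = -21)
y(3)*G + 0 = 2*(-21) + 0 = -42 + 0 = -42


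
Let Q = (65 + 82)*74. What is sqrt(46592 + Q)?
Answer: sqrt(57470) ≈ 239.73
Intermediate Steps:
Q = 10878 (Q = 147*74 = 10878)
sqrt(46592 + Q) = sqrt(46592 + 10878) = sqrt(57470)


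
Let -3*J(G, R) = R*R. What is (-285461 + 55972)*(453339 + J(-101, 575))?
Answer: -236234140688/3 ≈ -7.8745e+10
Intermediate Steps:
J(G, R) = -R**2/3 (J(G, R) = -R*R/3 = -R**2/3)
(-285461 + 55972)*(453339 + J(-101, 575)) = (-285461 + 55972)*(453339 - 1/3*575**2) = -229489*(453339 - 1/3*330625) = -229489*(453339 - 330625/3) = -229489*1029392/3 = -236234140688/3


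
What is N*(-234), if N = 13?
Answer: -3042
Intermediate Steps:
N*(-234) = 13*(-234) = -3042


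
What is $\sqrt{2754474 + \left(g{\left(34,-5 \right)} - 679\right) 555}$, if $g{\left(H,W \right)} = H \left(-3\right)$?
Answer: $3 \sqrt{257891} \approx 1523.5$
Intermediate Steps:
$g{\left(H,W \right)} = - 3 H$
$\sqrt{2754474 + \left(g{\left(34,-5 \right)} - 679\right) 555} = \sqrt{2754474 + \left(\left(-3\right) 34 - 679\right) 555} = \sqrt{2754474 + \left(-102 - 679\right) 555} = \sqrt{2754474 - 433455} = \sqrt{2321019} = 3 \sqrt{257891}$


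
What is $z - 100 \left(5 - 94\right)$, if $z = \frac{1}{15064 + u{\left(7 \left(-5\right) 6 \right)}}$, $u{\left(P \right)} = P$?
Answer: $\frac{132200601}{14854} \approx 8900.0$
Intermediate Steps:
$z = \frac{1}{14854}$ ($z = \frac{1}{15064 + 7 \left(-5\right) 6} = \frac{1}{15064 - 210} = \frac{1}{14854} \approx 6.7322 \cdot 10^{-5}$)
$z - 100 \left(5 - 94\right) = \frac{1}{14854} - 100 \left(5 - 94\right) = \frac{1}{14854} - 100 \left(-89\right) = \frac{1}{14854} - -8900 = \frac{1}{14854} + 8900 = \frac{132200601}{14854}$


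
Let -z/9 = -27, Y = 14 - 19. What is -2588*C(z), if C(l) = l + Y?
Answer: -615944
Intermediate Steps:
Y = -5
z = 243 (z = -9*(-27) = 243)
C(l) = -5 + l (C(l) = l - 5 = -5 + l)
-2588*C(z) = -2588*(-5 + 243) = -2588*238 = -615944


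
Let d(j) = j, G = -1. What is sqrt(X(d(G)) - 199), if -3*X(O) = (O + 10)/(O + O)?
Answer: I*sqrt(790)/2 ≈ 14.053*I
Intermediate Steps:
X(O) = -(10 + O)/(6*O) (X(O) = -(O + 10)/(3*(O + O)) = -(10 + O)/(3*(2*O)) = -(10 + O)*1/(2*O)/3 = -(10 + O)/(6*O))
sqrt(X(d(G)) - 199) = sqrt((1/6)*(-10 - 1*(-1))/(-1) - 199) = sqrt((1/6)*(-1)*(-10 + 1) - 199) = sqrt((1/6)*(-1)*(-9) - 199) = sqrt(3/2 - 199) = sqrt(-395/2) = I*sqrt(790)/2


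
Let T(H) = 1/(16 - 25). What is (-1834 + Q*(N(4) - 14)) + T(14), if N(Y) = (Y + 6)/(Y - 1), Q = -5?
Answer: -16027/9 ≈ -1780.8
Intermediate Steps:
N(Y) = (6 + Y)/(-1 + Y)
T(H) = -⅑ (T(H) = 1/(-9) = -⅑)
(-1834 + Q*(N(4) - 14)) + T(14) = (-1834 - 5*((6 + 4)/(-1 + 4) - 14)) - ⅑ = (-1834 - 5*(10/3 - 14)) - ⅑ = (-1834 - 5*(-32/3)) - ⅑ = (-1834 + 160/3) - ⅑ = -5342/3 - ⅑ = -16027/9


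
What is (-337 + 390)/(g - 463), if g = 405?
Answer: -53/58 ≈ -0.91379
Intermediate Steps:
(-337 + 390)/(g - 463) = (-337 + 390)/(405 - 463) = 53/(-58) = 53*(-1/58) = -53/58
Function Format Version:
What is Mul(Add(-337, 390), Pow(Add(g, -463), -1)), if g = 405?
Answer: Rational(-53, 58) ≈ -0.91379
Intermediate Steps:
Mul(Add(-337, 390), Pow(Add(g, -463), -1)) = Mul(Add(-337, 390), Pow(Add(405, -463), -1)) = Mul(53, Pow(-58, -1)) = Mul(53, Rational(-1, 58)) = Rational(-53, 58)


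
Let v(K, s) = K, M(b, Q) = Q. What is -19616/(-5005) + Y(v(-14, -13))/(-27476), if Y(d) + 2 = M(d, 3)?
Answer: 538964211/137517380 ≈ 3.9192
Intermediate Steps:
Y(d) = 1 (Y(d) = -2 + 3 = 1)
-19616/(-5005) + Y(v(-14, -13))/(-27476) = -19616/(-5005) + 1/(-27476) = -19616*(-1/5005) + 1*(-1/27476) = 19616/5005 - 1/27476 = 538964211/137517380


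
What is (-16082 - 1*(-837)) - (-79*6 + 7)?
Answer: -14778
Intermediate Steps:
(-16082 - 1*(-837)) - (-79*6 + 7) = (-16082 + 837) - (-474 + 7) = -15245 - 1*(-467) = -15245 + 467 = -14778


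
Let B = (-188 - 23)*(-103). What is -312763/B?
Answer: -312763/21733 ≈ -14.391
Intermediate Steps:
B = 21733 (B = -211*(-103) = 21733)
-312763/B = -312763/21733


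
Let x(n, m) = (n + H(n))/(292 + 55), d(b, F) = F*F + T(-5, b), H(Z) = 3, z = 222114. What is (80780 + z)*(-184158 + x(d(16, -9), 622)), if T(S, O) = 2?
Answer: -19355756529560/347 ≈ -5.5780e+10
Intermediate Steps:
d(b, F) = 2 + F**2 (d(b, F) = F*F + 2 = F**2 + 2 = 2 + F**2)
x(n, m) = 3/347 + n/347 (x(n, m) = (n + 3)/(292 + 55) = (3 + n)/347 = (3 + n)*(1/347) = 3/347 + n/347)
(80780 + z)*(-184158 + x(d(16, -9), 622)) = (80780 + 222114)*(-184158 + (3/347 + (2 + (-9)**2)/347)) = 302894*(-184158 + (3/347 + (2 + 81)/347)) = 302894*(-184158 + (3/347 + (1/347)*83)) = 302894*(-184158 + (3/347 + 83/347)) = 302894*(-184158 + 86/347) = 302894*(-63902740/347) = -19355756529560/347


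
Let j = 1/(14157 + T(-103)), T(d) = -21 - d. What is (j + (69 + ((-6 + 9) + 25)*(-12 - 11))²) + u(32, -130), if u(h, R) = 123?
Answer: 4709520773/14239 ≈ 3.3075e+5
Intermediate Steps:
j = 1/14239 (j = 1/(14157 + (-21 - 1*(-103))) = 1/(14157 + (-21 + 103)) = 1/(14157 + 82) = 1/14239 ≈ 7.0230e-5)
(j + (69 + ((-6 + 9) + 25)*(-12 - 11))²) + u(32, -130) = (1/14239 + (69 + ((-6 + 9) + 25)*(-12 - 11))²) + 123 = (1/14239 + (69 + (3 + 25)*(-23))²) + 123 = (1/14239 + (69 + 28*(-23))²) + 123 = (1/14239 + (69 - 644)²) + 123 = (1/14239 + (-575)²) + 123 = (1/14239 + 330625) + 123 = 4707769376/14239 + 123 = 4709520773/14239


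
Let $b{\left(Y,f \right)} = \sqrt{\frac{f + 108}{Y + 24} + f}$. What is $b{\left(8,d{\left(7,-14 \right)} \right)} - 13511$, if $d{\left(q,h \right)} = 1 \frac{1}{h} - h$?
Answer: $-13511 + \frac{3 \sqrt{6181}}{56} \approx -13507.0$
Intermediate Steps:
$d{\left(q,h \right)} = \frac{1}{h} - h$
$b{\left(Y,f \right)} = \sqrt{f + \frac{108 + f}{24 + Y}}$ ($b{\left(Y,f \right)} = \sqrt{\frac{108 + f}{24 + Y} + f} = \sqrt{f + \frac{108 + f}{24 + Y}}$)
$b{\left(8,d{\left(7,-14 \right)} \right)} - 13511 = \sqrt{\frac{108 + \left(\frac{1}{-14} - -14\right) + \left(\frac{1}{-14} - -14\right) \left(24 + 8\right)}{24 + 8}} - 13511 = \sqrt{\frac{108 + \left(- \frac{1}{14} + 14\right) + \left(- \frac{1}{14} + 14\right) 32}{32}} - 13511 = \sqrt{\frac{108 + \frac{195}{14} + \frac{195}{14} \cdot 32}{32}} - 13511 = \sqrt{\frac{108 + \frac{195}{14} + \frac{3120}{7}}{32}} - 13511 = \sqrt{\frac{1}{32} \cdot \frac{7947}{14}} - 13511 = \sqrt{\frac{7947}{448}} - 13511 = \frac{3 \sqrt{6181}}{56} - 13511 = -13511 + \frac{3 \sqrt{6181}}{56}$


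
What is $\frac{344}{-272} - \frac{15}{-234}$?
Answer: $- \frac{796}{663} \approx -1.2006$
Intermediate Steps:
$\frac{344}{-272} - \frac{15}{-234} = 344 \left(- \frac{1}{272}\right) - - \frac{5}{78} = - \frac{43}{34} + \frac{5}{78} = - \frac{796}{663}$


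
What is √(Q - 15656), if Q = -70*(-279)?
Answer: √3874 ≈ 62.241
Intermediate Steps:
Q = 19530
√(Q - 15656) = √(19530 - 15656) = √3874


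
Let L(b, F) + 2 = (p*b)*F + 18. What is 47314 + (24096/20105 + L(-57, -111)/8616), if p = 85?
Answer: 8206972810811/173224680 ≈ 47378.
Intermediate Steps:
L(b, F) = 16 + 85*F*b (L(b, F) = -2 + ((85*b)*F + 18) = -2 + (85*F*b + 18) = -2 + (18 + 85*F*b) = 16 + 85*F*b)
47314 + (24096/20105 + L(-57, -111)/8616) = 47314 + (24096/20105 + (16 + 85*(-111)*(-57))/8616) = 47314 + (24096*(1/20105) + (16 + 537795)*(1/8616)) = 47314 + (24096/20105 + 537811*(1/8616)) = 47314 + (24096/20105 + 537811/8616) = 47314 + 11020301291/173224680 = 8206972810811/173224680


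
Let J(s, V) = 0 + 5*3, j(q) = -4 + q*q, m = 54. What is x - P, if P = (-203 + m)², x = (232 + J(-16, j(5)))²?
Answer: 38808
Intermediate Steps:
j(q) = -4 + q²
J(s, V) = 15 (J(s, V) = 0 + 15 = 15)
x = 61009 (x = (232 + 15)² = 247² = 61009)
P = 22201 (P = (-203 + 54)² = (-149)² = 22201)
x - P = 61009 - 1*22201 = 61009 - 22201 = 38808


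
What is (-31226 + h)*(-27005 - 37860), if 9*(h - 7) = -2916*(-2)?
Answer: 1982987915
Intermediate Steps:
h = 655 (h = 7 + (-2916*(-2))/9 = 7 + (⅑)*5832 = 7 + 648 = 655)
(-31226 + h)*(-27005 - 37860) = (-31226 + 655)*(-27005 - 37860) = -30571*(-64865) = 1982987915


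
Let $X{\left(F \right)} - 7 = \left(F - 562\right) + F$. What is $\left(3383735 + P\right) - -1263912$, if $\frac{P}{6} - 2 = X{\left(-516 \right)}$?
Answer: $4638137$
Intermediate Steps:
$X{\left(F \right)} = -555 + 2 F$ ($X{\left(F \right)} = 7 + \left(\left(F - 562\right) + F\right) = 7 + \left(\left(-562 + F\right) + F\right) = 7 + \left(-562 + 2 F\right) = -555 + 2 F$)
$P = -9510$ ($P = 12 + 6 \left(-555 + 2 \left(-516\right)\right) = 12 + 6 \left(-555 - 1032\right) = 12 + 6 \left(-1587\right) = 12 - 9522 = -9510$)
$\left(3383735 + P\right) - -1263912 = \left(3383735 - 9510\right) - -1263912 = 3374225 + 1263912 = 4638137$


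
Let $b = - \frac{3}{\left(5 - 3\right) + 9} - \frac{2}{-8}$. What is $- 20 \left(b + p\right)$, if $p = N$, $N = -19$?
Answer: $\frac{4185}{11} \approx 380.45$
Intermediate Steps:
$p = -19$
$b = - \frac{1}{44}$ ($b = - \frac{3}{2 + 9} - - \frac{1}{4} = - \frac{3}{11} + \frac{1}{4} = - \frac{1}{44} \approx -0.022727$)
$- 20 \left(b + p\right) = - 20 \left(- \frac{1}{44} - 19\right) = \left(-20\right) \left(- \frac{837}{44}\right) = \frac{4185}{11}$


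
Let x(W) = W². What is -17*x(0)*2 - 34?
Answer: -34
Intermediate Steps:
-17*x(0)*2 - 34 = -17*0²*2 - 34 = -0*2 - 34 = -17*0 - 34 = 0 - 34 = -34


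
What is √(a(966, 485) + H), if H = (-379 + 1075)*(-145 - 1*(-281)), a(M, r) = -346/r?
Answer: √22265289790/485 ≈ 307.66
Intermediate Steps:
H = 94656 (H = 696*(-145 + 281) = 696*136 = 94656)
√(a(966, 485) + H) = √(-346/485 + 94656) = √(45907814/485) = √22265289790/485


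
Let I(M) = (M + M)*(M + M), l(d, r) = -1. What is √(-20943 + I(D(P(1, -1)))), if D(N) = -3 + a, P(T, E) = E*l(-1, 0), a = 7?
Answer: I*√20879 ≈ 144.5*I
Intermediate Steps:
P(T, E) = -E (P(T, E) = E*(-1) = -E)
D(N) = 4 (D(N) = -3 + 7 = 4)
I(M) = 4*M² (I(M) = (2*M)*(2*M) = 4*M²)
√(-20943 + I(D(P(1, -1)))) = √(-20943 + 4*4²) = √(-20943 + 4*16) = √(-20943 + 64) = √(-20879) = I*√20879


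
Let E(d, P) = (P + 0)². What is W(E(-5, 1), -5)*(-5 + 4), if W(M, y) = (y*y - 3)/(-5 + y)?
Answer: 11/5 ≈ 2.2000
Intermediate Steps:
E(d, P) = P²
W(M, y) = (-3 + y²)/(-5 + y) (W(M, y) = (y² - 3)/(-5 + y) = (-3 + y²)/(-5 + y))
W(E(-5, 1), -5)*(-5 + 4) = ((-3 + (-5)²)/(-5 - 5))*(-5 + 4) = ((-3 + 25)/(-10))*(-1) = -⅒*22*(-1) = -11/5*(-1) = 11/5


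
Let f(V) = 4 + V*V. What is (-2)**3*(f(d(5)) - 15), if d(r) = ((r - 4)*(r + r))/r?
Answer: 56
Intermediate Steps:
d(r) = -8 + 2*r (d(r) = ((-4 + r)*(2*r))/r = (2*r*(-4 + r))/r = -8 + 2*r)
f(V) = 4 + V**2
(-2)**3*(f(d(5)) - 15) = (-2)**3*((4 + (-8 + 2*5)**2) - 15) = -8*((4 + (-8 + 10)**2) - 15) = -8*((4 + 2**2) - 15) = -8*((4 + 4) - 15) = -8*(8 - 15) = -8*(-7) = 56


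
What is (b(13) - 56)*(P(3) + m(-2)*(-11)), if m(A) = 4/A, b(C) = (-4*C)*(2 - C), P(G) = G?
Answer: 12900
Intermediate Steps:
b(C) = -4*C*(2 - C)
(b(13) - 56)*(P(3) + m(-2)*(-11)) = (4*13*(-2 + 13) - 56)*(3 + (4/(-2))*(-11)) = (4*13*11 - 56)*(3 + (4*(-1/2))*(-11)) = (572 - 56)*(3 - 2*(-11)) = 516*(3 + 22) = 516*25 = 12900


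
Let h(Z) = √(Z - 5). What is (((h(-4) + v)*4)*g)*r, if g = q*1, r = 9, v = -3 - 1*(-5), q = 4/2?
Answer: 144 + 216*I ≈ 144.0 + 216.0*I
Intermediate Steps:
h(Z) = √(-5 + Z)
q = 2 (q = 4*(½) = 2)
v = 2 (v = -3 + 5 = 2)
g = 2 (g = 2*1 = 2)
(((h(-4) + v)*4)*g)*r = (((√(-5 - 4) + 2)*4)*2)*9 = (((√(-9) + 2)*4)*2)*9 = (((3*I + 2)*4)*2)*9 = (((2 + 3*I)*4)*2)*9 = ((8 + 12*I)*2)*9 = (16 + 24*I)*9 = 144 + 216*I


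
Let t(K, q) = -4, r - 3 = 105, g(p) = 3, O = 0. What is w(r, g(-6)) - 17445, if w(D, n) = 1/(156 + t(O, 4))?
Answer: -2651639/152 ≈ -17445.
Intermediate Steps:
r = 108 (r = 3 + 105 = 108)
w(D, n) = 1/152 (w(D, n) = 1/(156 - 4) = 1/152)
w(r, g(-6)) - 17445 = 1/152 - 17445 = -2651639/152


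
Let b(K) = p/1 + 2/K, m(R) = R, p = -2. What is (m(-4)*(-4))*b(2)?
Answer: -16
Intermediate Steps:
b(K) = -2 + 2/K (b(K) = -2/1 + 2/K = -2*1 + 2/K = -2 + 2/K)
(m(-4)*(-4))*b(2) = (-4*(-4))*(-2 + 2/2) = 16*(-2 + 2*(½)) = 16*(-2 + 1) = 16*(-1) = -16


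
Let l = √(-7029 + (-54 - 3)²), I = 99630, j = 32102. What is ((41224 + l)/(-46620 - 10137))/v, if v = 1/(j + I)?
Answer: -5430519968/56757 - 263464*I*√105/18919 ≈ -95680.0 - 142.7*I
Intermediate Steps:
l = 6*I*√105 (l = √(-7029 + (-57)²) = √(-7029 + 3249) = √(-3780) = 6*I*√105 ≈ 61.482*I)
v = 1/131732 (v = 1/(32102 + 99630) = 1/131732 ≈ 7.5912e-6)
((41224 + l)/(-46620 - 10137))/v = ((41224 + 6*I*√105)/(-46620 - 10137))/(1/131732) = ((41224 + 6*I*√105)/(-56757))*131732 = ((41224 + 6*I*√105)*(-1/56757))*131732 = (-41224/56757 - 2*I*√105/18919)*131732 = -5430519968/56757 - 263464*I*√105/18919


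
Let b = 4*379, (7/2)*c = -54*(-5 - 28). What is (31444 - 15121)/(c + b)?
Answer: 114261/14176 ≈ 8.0602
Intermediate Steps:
c = 3564/7 (c = 2*(-54*(-5 - 28))/7 = 2*(-54*(-33))/7 = (2/7)*1782 = 3564/7 ≈ 509.14)
b = 1516
(31444 - 15121)/(c + b) = (31444 - 15121)/(3564/7 + 1516) = 16323/(14176/7) = 16323*(7/14176) = 114261/14176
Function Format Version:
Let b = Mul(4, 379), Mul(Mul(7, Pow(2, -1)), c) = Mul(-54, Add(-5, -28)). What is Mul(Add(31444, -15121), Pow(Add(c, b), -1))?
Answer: Rational(114261, 14176) ≈ 8.0602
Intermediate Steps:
c = Rational(3564, 7) (c = Mul(Rational(2, 7), Mul(-54, Add(-5, -28))) = Mul(Rational(2, 7), Mul(-54, -33)) = Mul(Rational(2, 7), 1782) = Rational(3564, 7) ≈ 509.14)
b = 1516
Mul(Add(31444, -15121), Pow(Add(c, b), -1)) = Mul(Add(31444, -15121), Pow(Add(Rational(3564, 7), 1516), -1)) = Mul(16323, Pow(Rational(14176, 7), -1)) = Mul(16323, Rational(7, 14176)) = Rational(114261, 14176)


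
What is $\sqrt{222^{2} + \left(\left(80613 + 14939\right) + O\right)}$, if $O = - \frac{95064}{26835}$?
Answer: $\frac{2 \sqrt{2897120759935}}{8945} \approx 380.57$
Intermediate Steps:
$O = - \frac{31688}{8945}$ ($O = \left(-95064\right) \frac{1}{26835} = - \frac{31688}{8945} \approx -3.5425$)
$\sqrt{222^{2} + \left(\left(80613 + 14939\right) + O\right)} = \sqrt{222^{2} + \left(\left(80613 + 14939\right) - \frac{31688}{8945}\right)} = \sqrt{49284 + \left(95552 - \frac{31688}{8945}\right)} = \sqrt{49284 + \frac{854680952}{8945}} = \sqrt{\frac{1295526332}{8945}} = \frac{2 \sqrt{2897120759935}}{8945}$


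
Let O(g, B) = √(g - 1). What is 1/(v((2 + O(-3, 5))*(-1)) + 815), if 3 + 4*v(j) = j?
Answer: 13020/10595029 + 8*I/10595029 ≈ 0.0012289 + 7.5507e-7*I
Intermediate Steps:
O(g, B) = √(-1 + g)
v(j) = -¾ + j/4
1/(v((2 + O(-3, 5))*(-1)) + 815) = 1/((-¾ + ((2 + √(-1 - 3))*(-1))/4) + 815) = 1/((-¾ + ((2 + √(-4))*(-1))/4) + 815) = 1/((-¾ + ((2 + 2*I)*(-1))/4) + 815) = 1/((-¾ + (-2 - 2*I)/4) + 815) = 1/((-¾ + (-½ - I/2)) + 815) = 1/((-5/4 - I/2) + 815) = 1/(3255/4 - I/2) = 16*(3255/4 + I/2)/10595029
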